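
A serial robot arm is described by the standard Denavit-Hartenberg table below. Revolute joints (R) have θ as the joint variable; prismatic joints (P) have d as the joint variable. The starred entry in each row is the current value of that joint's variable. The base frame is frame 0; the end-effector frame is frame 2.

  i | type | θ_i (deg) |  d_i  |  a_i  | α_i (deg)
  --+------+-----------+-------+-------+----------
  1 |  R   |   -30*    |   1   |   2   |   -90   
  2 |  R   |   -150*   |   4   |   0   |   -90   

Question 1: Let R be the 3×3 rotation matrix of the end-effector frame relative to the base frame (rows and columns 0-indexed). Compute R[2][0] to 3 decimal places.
End-effector x-axis (col 0 of R) = (-0.7500,0.4330,0.5000)
R[2][0] = 0.5000

0.500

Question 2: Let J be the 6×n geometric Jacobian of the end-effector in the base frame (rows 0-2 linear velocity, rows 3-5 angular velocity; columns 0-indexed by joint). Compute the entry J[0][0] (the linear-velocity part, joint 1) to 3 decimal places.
-2.464

axis z_0 = ẑ; lever o_n−o_0 = (3.7321,2.4641,1.0000)
cross product → J_v[:, 0] = (-2.4641,3.7321,0.0000)
J_ω[:, 0] = z_0
entry J[0][0] = -2.4641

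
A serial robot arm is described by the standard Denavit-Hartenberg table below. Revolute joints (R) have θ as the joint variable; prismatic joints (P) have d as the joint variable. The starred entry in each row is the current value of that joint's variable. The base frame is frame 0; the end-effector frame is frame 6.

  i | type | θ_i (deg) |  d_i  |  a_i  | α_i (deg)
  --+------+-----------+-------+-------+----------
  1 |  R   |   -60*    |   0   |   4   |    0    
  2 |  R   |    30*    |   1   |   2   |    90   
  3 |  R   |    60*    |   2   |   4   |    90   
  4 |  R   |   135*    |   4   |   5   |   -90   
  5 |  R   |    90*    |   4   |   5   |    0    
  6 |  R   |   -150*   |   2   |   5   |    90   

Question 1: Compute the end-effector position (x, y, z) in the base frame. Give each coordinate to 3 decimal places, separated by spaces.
2.298 -7.170 -5.468

after link 1: o_1 = (2.0000, -3.4641, 0.0000)
after link 2: o_2 = (3.7321, -4.4641, 1.0000)
after link 3: o_3 = (4.4641, -7.1962, 4.4641)
after link 4: o_4 = (4.1654, -11.1062, -0.5978)
after link 5: o_5 = (0.6049, -5.7845, -0.5473)
after link 6: o_6 = (2.2979, -7.1702, -5.4680)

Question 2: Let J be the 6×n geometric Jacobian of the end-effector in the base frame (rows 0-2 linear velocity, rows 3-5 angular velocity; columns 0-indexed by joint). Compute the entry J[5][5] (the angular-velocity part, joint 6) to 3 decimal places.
-0.612

axis z_5 = (0.0474,0.7891,-0.6124); lever o_n−o_5 = (1.6930,-1.3857,-4.9207)
cross product → J_v[:, 5] = (-4.7318,-0.8037,-1.4017)
J_ω[:, 5] = z_5
entry J[5][5] = -0.6124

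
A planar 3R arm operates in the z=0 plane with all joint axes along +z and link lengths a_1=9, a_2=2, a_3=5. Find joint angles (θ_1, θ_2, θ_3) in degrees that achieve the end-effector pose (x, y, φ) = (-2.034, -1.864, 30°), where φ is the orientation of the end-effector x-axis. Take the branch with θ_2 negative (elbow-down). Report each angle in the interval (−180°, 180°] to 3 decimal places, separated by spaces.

-135.000 -134.994 -60.006

wrist centre = target − a_3·(cos φ, sin φ) = (-6.3641, -4.3640)
cos θ_2 = (59.5466−9²−2²)/(2·9·2) = -0.7070; θ_2 = -134.9945° (elbow-down)
β = atan2(-4.3640,-6.3641) = -145.5608°; ψ = atan2(-1.4143,7.5859) = -10.5612°
θ_1 = β − ψ = -134.9996°
θ_3 = φ − θ_1 − θ_2 = -60.0059° (wrapped to (-180°,180°])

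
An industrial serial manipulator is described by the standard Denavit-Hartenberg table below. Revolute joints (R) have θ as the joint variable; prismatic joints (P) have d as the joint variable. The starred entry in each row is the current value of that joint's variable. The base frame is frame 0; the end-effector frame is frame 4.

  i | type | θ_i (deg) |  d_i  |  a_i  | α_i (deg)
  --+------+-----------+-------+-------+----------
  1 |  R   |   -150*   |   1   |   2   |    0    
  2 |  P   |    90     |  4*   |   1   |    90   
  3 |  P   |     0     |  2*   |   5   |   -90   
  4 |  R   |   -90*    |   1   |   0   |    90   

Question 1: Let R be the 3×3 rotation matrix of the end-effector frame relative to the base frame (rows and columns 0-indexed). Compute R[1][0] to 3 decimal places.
-0.500

End-effector x-axis (col 0 of R) = (-0.8660,-0.5000,0.0000)
R[1][0] = -0.5000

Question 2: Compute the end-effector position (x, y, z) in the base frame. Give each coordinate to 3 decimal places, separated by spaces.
after link 1: o_1 = (-1.7321, -1.0000, 1.0000)
after link 2: o_2 = (-1.2321, -1.8660, 5.0000)
after link 3: o_3 = (-0.4641, -7.1962, 5.0000)
after link 4: o_4 = (-0.4641, -7.1962, 6.0000)

-0.464 -7.196 6.000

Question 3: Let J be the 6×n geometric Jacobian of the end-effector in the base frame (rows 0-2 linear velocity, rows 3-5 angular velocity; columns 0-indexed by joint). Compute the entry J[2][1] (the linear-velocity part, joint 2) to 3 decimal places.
prismatic axis z_1 = (0.0000,0.0000,1.0000)
J_v[:, 1] = z_1; J_ω[:, 1] = (0,0,0)
entry J[2][1] = 1.0000

1.000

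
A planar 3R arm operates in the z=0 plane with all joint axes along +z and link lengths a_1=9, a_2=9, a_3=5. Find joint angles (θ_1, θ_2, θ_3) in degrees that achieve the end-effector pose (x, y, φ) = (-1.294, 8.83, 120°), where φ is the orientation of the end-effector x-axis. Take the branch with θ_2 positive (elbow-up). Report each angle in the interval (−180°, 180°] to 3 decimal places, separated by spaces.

wrist centre = target − a_3·(cos φ, sin φ) = (1.2060, 4.4999)
cos θ_2 = (21.7033−9²−9²)/(2·9·9) = -0.8660; θ_2 = 150.0004° (elbow-up)
β = atan2(4.4999,1.2060) = 74.9969°; ψ = atan2(4.4999,1.2057) = 75.0002°
θ_1 = β − ψ = -0.0033°
θ_3 = φ − θ_1 − θ_2 = -29.9971° (wrapped to (-180°,180°])

-0.003 150.000 -29.997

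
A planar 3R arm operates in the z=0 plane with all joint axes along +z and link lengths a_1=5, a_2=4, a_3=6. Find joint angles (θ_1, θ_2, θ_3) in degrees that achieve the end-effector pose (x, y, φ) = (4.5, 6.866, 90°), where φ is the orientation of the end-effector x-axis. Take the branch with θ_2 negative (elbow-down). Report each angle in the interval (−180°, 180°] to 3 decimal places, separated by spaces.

wrist centre = target − a_3·(cos φ, sin φ) = (4.5000, 0.8660)
cos θ_2 = (21.0000−5²−4²)/(2·5·4) = -0.5000; θ_2 = -120.0001° (elbow-down)
β = atan2(0.8660,4.5000) = 10.8931°; ψ = atan2(-3.4641,3.0000) = -49.1066°
θ_1 = β − ψ = 59.9997°
θ_3 = φ − θ_1 − θ_2 = 150.0004° (wrapped to (-180°,180°])

60.000 -120.000 150.000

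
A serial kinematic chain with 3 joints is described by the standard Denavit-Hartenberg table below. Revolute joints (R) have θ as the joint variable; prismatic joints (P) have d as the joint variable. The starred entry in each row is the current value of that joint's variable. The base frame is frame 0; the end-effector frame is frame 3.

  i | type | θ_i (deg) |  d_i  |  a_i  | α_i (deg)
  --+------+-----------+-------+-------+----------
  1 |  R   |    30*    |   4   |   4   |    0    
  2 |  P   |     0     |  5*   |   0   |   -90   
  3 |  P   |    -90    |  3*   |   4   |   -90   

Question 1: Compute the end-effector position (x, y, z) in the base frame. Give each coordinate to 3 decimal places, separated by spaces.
1.964 4.598 13.000

after link 1: o_1 = (3.4641, 2.0000, 4.0000)
after link 2: o_2 = (3.4641, 2.0000, 9.0000)
after link 3: o_3 = (1.9641, 4.5981, 13.0000)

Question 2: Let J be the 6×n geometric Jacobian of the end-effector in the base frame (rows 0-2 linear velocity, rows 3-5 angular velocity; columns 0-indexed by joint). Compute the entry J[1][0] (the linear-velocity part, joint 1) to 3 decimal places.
axis z_0 = ẑ; lever o_n−o_0 = (1.9641,4.5981,13.0000)
cross product → J_v[:, 0] = (-4.5981,1.9641,0.0000)
J_ω[:, 0] = z_0
entry J[1][0] = 1.9641

1.964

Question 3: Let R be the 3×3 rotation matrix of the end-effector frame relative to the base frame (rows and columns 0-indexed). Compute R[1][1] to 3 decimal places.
End-effector y-axis (col 1 of R) = (0.5000,-0.8660,-0.0000)
R[1][1] = -0.8660

-0.866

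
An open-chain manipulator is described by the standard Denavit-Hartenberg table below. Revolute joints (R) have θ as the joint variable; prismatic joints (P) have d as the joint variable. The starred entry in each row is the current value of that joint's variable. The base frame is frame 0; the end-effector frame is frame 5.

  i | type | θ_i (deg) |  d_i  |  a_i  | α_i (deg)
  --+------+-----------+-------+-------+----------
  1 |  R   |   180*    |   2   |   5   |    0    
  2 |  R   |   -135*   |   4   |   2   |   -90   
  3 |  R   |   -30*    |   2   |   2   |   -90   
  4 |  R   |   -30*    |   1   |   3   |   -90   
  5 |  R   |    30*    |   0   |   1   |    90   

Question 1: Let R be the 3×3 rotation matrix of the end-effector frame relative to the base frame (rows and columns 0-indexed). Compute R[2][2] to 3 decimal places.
-0.533

End-effector z-axis (col 2 of R) = (0.3946,0.7481,-0.5335)
R[2][2] = -0.5335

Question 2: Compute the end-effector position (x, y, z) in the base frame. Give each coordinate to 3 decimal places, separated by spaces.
-2.915 7.647 8.241

after link 1: o_1 = (-5.0000, 0.0000, 2.0000)
after link 2: o_2 = (-3.5858, 1.4142, 6.0000)
after link 3: o_3 = (-3.7753, 4.0532, 7.0000)
after link 4: o_4 = (-2.8914, 7.0584, 7.4330)
after link 5: o_5 = (-2.9151, 7.6471, 8.2410)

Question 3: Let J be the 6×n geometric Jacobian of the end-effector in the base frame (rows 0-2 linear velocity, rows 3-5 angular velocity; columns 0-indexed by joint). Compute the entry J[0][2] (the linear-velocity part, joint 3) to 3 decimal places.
1.585

axis z_2 = (-0.7071,0.7071,0.0000); lever o_n−o_2 = (0.6707,6.2329,2.2410)
cross product → J_v[:, 2] = (1.5846,1.5846,-4.8816)
J_ω[:, 2] = z_2
entry J[0][2] = 1.5846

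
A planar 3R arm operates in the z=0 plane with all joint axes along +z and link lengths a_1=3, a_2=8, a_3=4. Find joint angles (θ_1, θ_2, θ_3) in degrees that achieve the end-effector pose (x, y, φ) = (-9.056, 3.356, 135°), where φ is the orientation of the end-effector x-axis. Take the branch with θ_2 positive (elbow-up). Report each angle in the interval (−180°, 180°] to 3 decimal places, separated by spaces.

wrist centre = target − a_3·(cos φ, sin φ) = (-6.2276, 0.5276)
cos θ_2 = (39.0610−3²−8²)/(2·3·8) = -0.7071; θ_2 = 134.9964° (elbow-up)
β = atan2(0.5276,-6.2276) = 175.1577°; ψ = atan2(5.6572,-2.6565) = 115.1537°
θ_1 = β − ψ = 60.0040°
θ_3 = φ − θ_1 − θ_2 = -60.0004° (wrapped to (-180°,180°])

60.004 134.996 -60.000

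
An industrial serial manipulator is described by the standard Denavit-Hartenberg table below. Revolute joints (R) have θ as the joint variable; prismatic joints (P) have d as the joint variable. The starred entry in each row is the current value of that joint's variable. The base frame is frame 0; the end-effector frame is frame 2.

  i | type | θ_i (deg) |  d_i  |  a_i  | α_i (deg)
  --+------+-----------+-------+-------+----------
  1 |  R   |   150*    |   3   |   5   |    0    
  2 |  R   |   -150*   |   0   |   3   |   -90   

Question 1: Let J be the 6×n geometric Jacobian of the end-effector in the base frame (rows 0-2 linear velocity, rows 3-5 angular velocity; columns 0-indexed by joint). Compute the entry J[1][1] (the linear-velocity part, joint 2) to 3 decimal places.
3.000

axis z_1 = (0.0000,0.0000,1.0000); lever o_n−o_1 = (3.0000,0.0000,0.0000)
cross product → J_v[:, 1] = (0.0000,3.0000,0.0000)
J_ω[:, 1] = z_1
entry J[1][1] = 3.0000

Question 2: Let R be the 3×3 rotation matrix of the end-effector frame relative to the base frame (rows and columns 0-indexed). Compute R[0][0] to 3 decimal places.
1.000

End-effector x-axis (col 0 of R) = (1.0000,0.0000,0.0000)
R[0][0] = 1.0000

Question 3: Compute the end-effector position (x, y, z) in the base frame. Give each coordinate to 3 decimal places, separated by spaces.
after link 1: o_1 = (-4.3301, 2.5000, 3.0000)
after link 2: o_2 = (-1.3301, 2.5000, 3.0000)

-1.330 2.500 3.000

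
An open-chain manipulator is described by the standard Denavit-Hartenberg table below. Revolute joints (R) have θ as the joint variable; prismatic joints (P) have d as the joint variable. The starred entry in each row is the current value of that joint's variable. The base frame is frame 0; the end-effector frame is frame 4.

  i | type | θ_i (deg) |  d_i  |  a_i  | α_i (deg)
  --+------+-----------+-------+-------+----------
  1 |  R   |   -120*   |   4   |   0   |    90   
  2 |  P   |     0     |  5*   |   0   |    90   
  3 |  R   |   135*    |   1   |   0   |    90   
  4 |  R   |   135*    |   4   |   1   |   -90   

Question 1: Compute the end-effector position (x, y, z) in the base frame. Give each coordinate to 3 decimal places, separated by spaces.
-8.011 0.782 2.293

after link 1: o_1 = (0.0000, 0.0000, 4.0000)
after link 2: o_2 = (-4.3301, 2.5000, 4.0000)
after link 3: o_3 = (-4.3301, 2.5000, 3.0000)
after link 4: o_4 = (-8.0108, 0.7817, 2.2929)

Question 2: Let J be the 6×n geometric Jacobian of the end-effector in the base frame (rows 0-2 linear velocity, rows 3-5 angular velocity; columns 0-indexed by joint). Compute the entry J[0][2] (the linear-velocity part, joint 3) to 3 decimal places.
-1.718

axis z_2 = (-0.0000,0.0000,-1.0000); lever o_n−o_2 = (-3.6807,-1.7183,-1.7071)
cross product → J_v[:, 2] = (-1.7183,3.6807,0.0000)
J_ω[:, 2] = z_2
entry J[0][2] = -1.7183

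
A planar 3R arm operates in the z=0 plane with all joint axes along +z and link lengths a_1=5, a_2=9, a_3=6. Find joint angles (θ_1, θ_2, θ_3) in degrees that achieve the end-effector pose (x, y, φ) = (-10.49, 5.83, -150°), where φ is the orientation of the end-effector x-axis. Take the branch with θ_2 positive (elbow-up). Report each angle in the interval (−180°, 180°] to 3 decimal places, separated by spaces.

59.995 90.004 60.001

wrist centre = target − a_3·(cos φ, sin φ) = (-5.2938, 8.8300)
cos θ_2 = (105.9937−5²−9²)/(2·5·9) = -0.0001; θ_2 = 90.0040° (elbow-up)
β = atan2(8.8300,-5.2938) = 120.9439°; ψ = atan2(9.0000,4.9994) = 60.9484°
θ_1 = β − ψ = 59.9955°
θ_3 = φ − θ_1 − θ_2 = 60.0005° (wrapped to (-180°,180°])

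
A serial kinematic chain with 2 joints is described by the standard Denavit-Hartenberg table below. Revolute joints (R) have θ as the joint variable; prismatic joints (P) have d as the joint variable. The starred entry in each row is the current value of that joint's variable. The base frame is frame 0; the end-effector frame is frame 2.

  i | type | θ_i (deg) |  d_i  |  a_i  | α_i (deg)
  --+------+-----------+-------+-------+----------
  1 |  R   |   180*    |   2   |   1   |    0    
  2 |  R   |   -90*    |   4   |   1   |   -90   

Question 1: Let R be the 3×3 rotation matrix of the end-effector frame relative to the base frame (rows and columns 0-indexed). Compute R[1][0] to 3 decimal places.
1.000

End-effector x-axis (col 0 of R) = (0.0000,1.0000,0.0000)
R[1][0] = 1.0000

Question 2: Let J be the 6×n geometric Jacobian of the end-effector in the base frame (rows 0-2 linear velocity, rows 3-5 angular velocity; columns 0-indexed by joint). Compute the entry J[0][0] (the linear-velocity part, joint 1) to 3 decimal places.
-1.000

axis z_0 = ẑ; lever o_n−o_0 = (-1.0000,1.0000,6.0000)
cross product → J_v[:, 0] = (-1.0000,-1.0000,0.0000)
J_ω[:, 0] = z_0
entry J[0][0] = -1.0000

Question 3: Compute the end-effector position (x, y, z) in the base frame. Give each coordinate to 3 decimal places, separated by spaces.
after link 1: o_1 = (-1.0000, 0.0000, 2.0000)
after link 2: o_2 = (-1.0000, 1.0000, 6.0000)

-1.000 1.000 6.000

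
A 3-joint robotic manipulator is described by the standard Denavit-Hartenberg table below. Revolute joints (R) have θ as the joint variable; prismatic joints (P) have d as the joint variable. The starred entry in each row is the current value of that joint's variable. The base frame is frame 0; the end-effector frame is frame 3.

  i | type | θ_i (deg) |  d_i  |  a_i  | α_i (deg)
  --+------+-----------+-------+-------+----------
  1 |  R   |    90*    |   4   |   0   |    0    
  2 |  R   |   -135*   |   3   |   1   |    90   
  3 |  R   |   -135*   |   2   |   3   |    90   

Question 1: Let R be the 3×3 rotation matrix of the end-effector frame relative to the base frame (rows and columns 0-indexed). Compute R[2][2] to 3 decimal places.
0.707

End-effector z-axis (col 2 of R) = (-0.5000,0.5000,0.7071)
R[2][2] = 0.7071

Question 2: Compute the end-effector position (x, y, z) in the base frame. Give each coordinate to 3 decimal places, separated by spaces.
after link 1: o_1 = (0.0000, 0.0000, 4.0000)
after link 2: o_2 = (0.7071, -0.7071, 7.0000)
after link 3: o_3 = (-2.2071, -0.6213, 4.8787)

-2.207 -0.621 4.879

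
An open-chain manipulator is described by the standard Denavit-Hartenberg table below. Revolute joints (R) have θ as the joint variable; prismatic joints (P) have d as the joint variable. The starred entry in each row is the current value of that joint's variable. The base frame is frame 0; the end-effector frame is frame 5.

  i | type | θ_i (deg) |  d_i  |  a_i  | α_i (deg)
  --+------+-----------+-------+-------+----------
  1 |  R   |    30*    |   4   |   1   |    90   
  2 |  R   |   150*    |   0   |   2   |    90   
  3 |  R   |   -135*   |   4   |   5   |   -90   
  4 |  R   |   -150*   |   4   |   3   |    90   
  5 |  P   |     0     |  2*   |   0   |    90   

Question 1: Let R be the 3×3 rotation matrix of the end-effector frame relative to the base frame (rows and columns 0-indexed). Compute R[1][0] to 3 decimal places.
-0.670

End-effector x-axis (col 0 of R) = (0.0634,-0.6705,0.7392)
R[1][0] = -0.6705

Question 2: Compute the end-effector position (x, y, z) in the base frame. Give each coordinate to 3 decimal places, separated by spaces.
-2.290 3.088 9.182

after link 1: o_1 = (0.8660, 0.5000, 4.0000)
after link 2: o_2 = (-0.6340, -0.3660, 5.0000)
after link 3: o_3 = (1.9820, 5.2268, 6.6963)
after link 4: o_4 = (-1.3633, 4.4400, 10.3281)
after link 5: o_5 = (-2.2901, 3.0885, 9.1817)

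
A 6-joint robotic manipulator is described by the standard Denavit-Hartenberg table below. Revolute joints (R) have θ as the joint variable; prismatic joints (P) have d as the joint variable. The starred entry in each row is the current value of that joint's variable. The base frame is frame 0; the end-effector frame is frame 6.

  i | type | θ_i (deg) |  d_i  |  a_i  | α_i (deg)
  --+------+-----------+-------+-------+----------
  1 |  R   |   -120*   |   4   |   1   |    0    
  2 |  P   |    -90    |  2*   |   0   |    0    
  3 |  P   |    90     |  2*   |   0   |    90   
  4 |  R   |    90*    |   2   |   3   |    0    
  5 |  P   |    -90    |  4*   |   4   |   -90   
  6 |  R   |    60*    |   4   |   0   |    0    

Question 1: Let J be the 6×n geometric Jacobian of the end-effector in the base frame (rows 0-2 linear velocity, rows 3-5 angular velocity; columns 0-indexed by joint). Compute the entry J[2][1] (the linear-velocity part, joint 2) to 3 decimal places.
1.000

prismatic axis z_1 = (0.0000,0.0000,1.0000)
J_v[:, 1] = z_1; J_ω[:, 1] = (0,0,0)
entry J[2][1] = 1.0000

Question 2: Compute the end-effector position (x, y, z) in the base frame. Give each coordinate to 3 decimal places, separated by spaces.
-7.696 -1.330 15.000

after link 1: o_1 = (-0.5000, -0.8660, 4.0000)
after link 2: o_2 = (-0.5000, -0.8660, 6.0000)
after link 3: o_3 = (-0.5000, -0.8660, 8.0000)
after link 4: o_4 = (-2.2321, 0.1340, 11.0000)
after link 5: o_5 = (-7.6962, -1.3301, 11.0000)
after link 6: o_6 = (-7.6962, -1.3301, 15.0000)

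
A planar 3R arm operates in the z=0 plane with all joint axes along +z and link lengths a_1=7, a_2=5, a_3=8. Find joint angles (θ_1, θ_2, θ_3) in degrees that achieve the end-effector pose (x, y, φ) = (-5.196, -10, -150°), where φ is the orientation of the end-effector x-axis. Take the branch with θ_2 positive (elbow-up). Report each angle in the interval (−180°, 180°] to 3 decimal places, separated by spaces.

wrist centre = target − a_3·(cos φ, sin φ) = (1.7322, -6.0000)
cos θ_2 = (39.0005−7²−5²)/(2·7·5) = -0.5000; θ_2 = 119.9995° (elbow-up)
β = atan2(-6.0000,1.7322) = -73.8965°; ψ = atan2(4.3301,4.5000) = 43.8978°
θ_1 = β − ψ = -117.7943°
θ_3 = φ − θ_1 − θ_2 = -152.2052° (wrapped to (-180°,180°])

-117.794 120.000 -152.205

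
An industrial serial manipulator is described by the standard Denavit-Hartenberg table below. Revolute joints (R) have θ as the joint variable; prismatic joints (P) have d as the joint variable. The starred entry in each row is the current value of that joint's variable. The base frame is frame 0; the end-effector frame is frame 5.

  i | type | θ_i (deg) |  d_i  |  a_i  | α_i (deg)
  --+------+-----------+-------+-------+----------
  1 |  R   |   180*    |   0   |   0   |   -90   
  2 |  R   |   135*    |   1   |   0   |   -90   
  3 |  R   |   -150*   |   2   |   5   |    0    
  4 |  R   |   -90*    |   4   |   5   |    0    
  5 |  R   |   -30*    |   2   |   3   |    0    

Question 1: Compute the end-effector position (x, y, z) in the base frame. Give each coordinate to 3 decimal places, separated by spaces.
0.827 3.830 10.486

after link 1: o_1 = (0.0000, 0.0000, 0.0000)
after link 2: o_2 = (-0.0000, -1.0000, 0.0000)
after link 3: o_3 = (-1.6476, -3.5000, 4.4761)
after link 4: o_4 = (-0.5870, 0.8301, 9.0723)
after link 5: o_5 = (0.8272, 3.8301, 10.4865)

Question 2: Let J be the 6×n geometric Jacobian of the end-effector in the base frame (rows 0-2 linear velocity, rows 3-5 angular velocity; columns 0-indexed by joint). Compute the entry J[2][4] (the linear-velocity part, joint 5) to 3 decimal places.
axis z_4 = (0.7071,-0.0000,0.7071); lever o_n−o_4 = (1.4142,3.0000,1.4142)
cross product → J_v[:, 4] = (-2.1213,-0.0000,2.1213)
J_ω[:, 4] = z_4
entry J[2][4] = 2.1213

2.121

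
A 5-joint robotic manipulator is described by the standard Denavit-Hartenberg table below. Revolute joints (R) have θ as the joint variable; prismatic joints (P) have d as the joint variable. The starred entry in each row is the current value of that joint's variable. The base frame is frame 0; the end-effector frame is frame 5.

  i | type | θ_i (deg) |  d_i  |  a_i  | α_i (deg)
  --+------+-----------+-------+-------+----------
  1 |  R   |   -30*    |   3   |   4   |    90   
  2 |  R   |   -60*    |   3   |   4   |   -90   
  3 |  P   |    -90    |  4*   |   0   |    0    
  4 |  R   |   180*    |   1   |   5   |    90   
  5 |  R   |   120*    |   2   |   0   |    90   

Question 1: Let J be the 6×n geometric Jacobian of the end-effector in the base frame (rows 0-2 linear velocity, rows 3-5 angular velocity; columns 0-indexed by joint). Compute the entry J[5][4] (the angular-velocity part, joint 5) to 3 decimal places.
axis z_4 = (0.4330,-0.2500,-0.8660); lever o_n−o_4 = (0.8660,-0.5000,-1.7321)
cross product → J_v[:, 4] = (-0.0000,-0.0000,-0.0000)
J_ω[:, 4] = z_4
entry J[5][4] = -0.8660

-0.866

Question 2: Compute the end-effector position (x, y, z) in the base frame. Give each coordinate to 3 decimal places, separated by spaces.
10.812 -3.933 0.304

after link 1: o_1 = (3.4641, -2.0000, 3.0000)
after link 2: o_2 = (3.6962, -5.5981, -0.4641)
after link 3: o_3 = (6.6962, -7.3301, 1.5359)
after link 4: o_4 = (9.9462, -3.4330, 2.0359)
after link 5: o_5 = (10.8122, -3.9330, 0.3038)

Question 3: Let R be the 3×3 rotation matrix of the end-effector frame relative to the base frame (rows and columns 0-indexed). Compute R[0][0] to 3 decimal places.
End-effector x-axis (col 0 of R) = (0.3995,-0.8080,0.4330)
R[0][0] = 0.3995

0.400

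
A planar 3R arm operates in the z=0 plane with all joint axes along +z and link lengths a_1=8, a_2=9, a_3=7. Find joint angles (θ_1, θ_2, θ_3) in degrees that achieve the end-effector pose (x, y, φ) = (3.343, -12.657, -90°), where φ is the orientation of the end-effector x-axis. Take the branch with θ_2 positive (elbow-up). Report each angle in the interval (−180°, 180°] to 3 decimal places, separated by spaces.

wrist centre = target − a_3·(cos φ, sin φ) = (3.3430, -5.6570)
cos θ_2 = (43.1773−8²−9²)/(2·8·9) = -0.7071; θ_2 = 134.9996° (elbow-up)
β = atan2(-5.6570,3.3430) = -59.4191°; ψ = atan2(6.3640,1.6361) = 75.5824°
θ_1 = β − ψ = -135.0015°
θ_3 = φ − θ_1 − θ_2 = -89.9981° (wrapped to (-180°,180°])

-135.001 135.000 -89.998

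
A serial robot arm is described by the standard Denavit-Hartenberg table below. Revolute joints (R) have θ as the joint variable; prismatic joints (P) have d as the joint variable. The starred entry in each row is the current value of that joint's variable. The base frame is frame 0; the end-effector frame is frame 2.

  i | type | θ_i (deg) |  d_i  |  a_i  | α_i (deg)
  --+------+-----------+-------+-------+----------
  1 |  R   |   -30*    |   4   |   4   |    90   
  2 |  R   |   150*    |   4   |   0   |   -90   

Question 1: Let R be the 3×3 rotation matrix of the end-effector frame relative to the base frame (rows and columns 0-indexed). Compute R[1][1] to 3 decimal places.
0.866

End-effector y-axis (col 1 of R) = (0.5000,0.8660,-0.0000)
R[1][1] = 0.8660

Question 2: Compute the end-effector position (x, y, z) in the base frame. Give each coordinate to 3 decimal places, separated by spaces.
1.464 -5.464 4.000

after link 1: o_1 = (3.4641, -2.0000, 4.0000)
after link 2: o_2 = (1.4641, -5.4641, 4.0000)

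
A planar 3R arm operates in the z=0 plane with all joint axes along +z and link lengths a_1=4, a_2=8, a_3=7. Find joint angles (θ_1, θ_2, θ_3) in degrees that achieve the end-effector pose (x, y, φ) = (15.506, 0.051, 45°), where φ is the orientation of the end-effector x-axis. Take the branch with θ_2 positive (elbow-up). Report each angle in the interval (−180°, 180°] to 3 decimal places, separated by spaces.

-44.990 29.988 60.002

wrist centre = target − a_3·(cos φ, sin φ) = (10.5563, -4.8987)
cos θ_2 = (135.4322−4²−8²)/(2·4·8) = 0.8661; θ_2 = 29.9882° (elbow-up)
β = atan2(-4.8987,10.5563) = -24.8942°; ψ = atan2(3.9986,10.9290) = 20.0959°
θ_1 = β − ψ = -44.9901°
θ_3 = φ − θ_1 − θ_2 = 60.0019° (wrapped to (-180°,180°])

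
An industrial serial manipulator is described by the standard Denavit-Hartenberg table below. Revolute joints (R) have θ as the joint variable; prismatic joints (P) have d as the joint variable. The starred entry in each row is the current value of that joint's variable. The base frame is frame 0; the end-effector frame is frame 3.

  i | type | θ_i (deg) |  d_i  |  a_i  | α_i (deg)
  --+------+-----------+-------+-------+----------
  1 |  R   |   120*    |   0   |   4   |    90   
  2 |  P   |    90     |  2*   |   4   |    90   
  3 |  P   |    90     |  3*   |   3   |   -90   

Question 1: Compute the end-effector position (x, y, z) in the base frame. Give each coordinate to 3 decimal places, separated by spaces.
after link 1: o_1 = (-2.0000, 3.4641, 0.0000)
after link 2: o_2 = (-0.2679, 4.4641, 4.0000)
after link 3: o_3 = (0.8301, 8.5622, 4.0000)

0.830 8.562 4.000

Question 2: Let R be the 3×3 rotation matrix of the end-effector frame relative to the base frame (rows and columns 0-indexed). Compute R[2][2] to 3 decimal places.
-1.000

End-effector z-axis (col 2 of R) = (0.0000,0.0000,-1.0000)
R[2][2] = -1.0000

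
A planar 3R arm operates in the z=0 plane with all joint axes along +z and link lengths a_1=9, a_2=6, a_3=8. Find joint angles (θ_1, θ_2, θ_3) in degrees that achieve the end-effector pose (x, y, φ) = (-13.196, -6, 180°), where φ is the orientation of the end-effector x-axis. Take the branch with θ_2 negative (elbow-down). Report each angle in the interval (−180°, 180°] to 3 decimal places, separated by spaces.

-89.999 -120.001 30.000

wrist centre = target − a_3·(cos φ, sin φ) = (-5.1960, -6.0000)
cos θ_2 = (62.9984−9²−6²)/(2·9·6) = -0.5000; θ_2 = -120.0010° (elbow-down)
β = atan2(-6.0000,-5.1960) = -130.8926°; ψ = atan2(-5.1961,5.9999) = -40.8935°
θ_1 = β − ψ = -89.9990°
θ_3 = φ − θ_1 − θ_2 = 30.0000° (wrapped to (-180°,180°])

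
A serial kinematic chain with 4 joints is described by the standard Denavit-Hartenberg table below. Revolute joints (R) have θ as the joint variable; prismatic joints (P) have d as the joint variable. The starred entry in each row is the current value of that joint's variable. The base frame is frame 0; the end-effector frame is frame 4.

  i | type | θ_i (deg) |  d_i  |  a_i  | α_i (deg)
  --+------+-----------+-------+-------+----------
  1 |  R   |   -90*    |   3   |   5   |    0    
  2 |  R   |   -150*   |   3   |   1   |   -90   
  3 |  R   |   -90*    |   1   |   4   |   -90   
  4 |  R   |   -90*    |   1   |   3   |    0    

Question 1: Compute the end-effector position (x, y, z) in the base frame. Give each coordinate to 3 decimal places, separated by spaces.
after link 1: o_1 = (0.0000, -5.0000, 3.0000)
after link 2: o_2 = (-0.5000, -4.1340, 6.0000)
after link 3: o_3 = (-1.3660, -4.6340, 10.0000)
after link 4: o_4 = (-4.4641, -5.2679, 10.0000)

-4.464 -5.268 10.000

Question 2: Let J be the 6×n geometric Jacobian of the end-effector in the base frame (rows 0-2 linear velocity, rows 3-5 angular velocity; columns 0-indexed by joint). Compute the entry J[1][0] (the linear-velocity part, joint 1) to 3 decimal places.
-4.464

axis z_0 = ẑ; lever o_n−o_0 = (-4.4641,-5.2679,10.0000)
cross product → J_v[:, 0] = (5.2679,-4.4641,0.0000)
J_ω[:, 0] = z_0
entry J[1][0] = -4.4641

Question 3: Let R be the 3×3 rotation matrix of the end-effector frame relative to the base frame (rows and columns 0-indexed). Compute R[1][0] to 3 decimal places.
-0.500

End-effector x-axis (col 0 of R) = (-0.8660,-0.5000,0.0000)
R[1][0] = -0.5000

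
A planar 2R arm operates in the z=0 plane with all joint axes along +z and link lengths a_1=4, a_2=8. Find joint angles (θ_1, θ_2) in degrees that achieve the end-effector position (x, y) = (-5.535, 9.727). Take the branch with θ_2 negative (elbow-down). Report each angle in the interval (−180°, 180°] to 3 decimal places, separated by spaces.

cos θ_2 = (125.2508−4²−8²)/(2·4·8) = 0.7070; θ_2 = -45.0052° (elbow-down)
β = atan2(9.7270,-5.5350) = 119.6414°; ψ = atan2(-5.6574,9.6563) = -30.3648°
θ_1 = β − ψ = 150.0061°

150.006 -45.005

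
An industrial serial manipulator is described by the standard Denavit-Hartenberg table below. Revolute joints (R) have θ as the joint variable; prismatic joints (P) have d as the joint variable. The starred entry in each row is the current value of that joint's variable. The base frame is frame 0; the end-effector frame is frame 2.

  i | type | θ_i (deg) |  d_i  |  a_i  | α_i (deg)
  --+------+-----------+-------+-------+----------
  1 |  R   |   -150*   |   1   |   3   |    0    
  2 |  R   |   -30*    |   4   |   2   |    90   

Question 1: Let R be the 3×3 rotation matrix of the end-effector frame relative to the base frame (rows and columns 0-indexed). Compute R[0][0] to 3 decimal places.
-1.000

End-effector x-axis (col 0 of R) = (-1.0000,0.0000,0.0000)
R[0][0] = -1.0000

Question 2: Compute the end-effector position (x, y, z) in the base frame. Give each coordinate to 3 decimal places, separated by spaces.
after link 1: o_1 = (-2.5981, -1.5000, 1.0000)
after link 2: o_2 = (-4.5981, -1.5000, 5.0000)

-4.598 -1.500 5.000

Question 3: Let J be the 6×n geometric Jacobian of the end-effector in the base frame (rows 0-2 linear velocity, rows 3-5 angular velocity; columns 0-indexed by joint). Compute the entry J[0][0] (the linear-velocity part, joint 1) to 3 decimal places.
1.500

axis z_0 = ẑ; lever o_n−o_0 = (-4.5981,-1.5000,5.0000)
cross product → J_v[:, 0] = (1.5000,-4.5981,0.0000)
J_ω[:, 0] = z_0
entry J[0][0] = 1.5000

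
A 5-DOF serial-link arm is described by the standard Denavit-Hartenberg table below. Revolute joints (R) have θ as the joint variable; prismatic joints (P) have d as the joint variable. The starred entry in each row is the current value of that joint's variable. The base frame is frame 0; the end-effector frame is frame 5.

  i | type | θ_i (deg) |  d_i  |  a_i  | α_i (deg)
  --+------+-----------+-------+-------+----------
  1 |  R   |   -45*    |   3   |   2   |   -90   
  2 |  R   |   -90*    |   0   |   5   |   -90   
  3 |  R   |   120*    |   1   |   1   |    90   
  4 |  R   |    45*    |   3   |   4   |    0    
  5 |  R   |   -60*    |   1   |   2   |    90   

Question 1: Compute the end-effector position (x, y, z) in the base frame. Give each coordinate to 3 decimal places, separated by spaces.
after link 1: o_1 = (1.4142, -1.4142, 3.0000)
after link 2: o_2 = (1.4142, -1.4142, 8.0000)
after link 3: o_3 = (1.5089, -2.7337, 7.5000)
after link 4: o_4 = (0.7162, -7.5264, 8.6839)
after link 5: o_5 = (-1.1864, -8.6969, 8.5840)

-1.186 -8.697 8.584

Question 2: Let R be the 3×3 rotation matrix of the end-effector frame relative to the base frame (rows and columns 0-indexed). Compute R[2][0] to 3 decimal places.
-0.483

End-effector x-axis (col 0 of R) = (-0.7745,-0.4085,-0.4830)
R[2][0] = -0.4830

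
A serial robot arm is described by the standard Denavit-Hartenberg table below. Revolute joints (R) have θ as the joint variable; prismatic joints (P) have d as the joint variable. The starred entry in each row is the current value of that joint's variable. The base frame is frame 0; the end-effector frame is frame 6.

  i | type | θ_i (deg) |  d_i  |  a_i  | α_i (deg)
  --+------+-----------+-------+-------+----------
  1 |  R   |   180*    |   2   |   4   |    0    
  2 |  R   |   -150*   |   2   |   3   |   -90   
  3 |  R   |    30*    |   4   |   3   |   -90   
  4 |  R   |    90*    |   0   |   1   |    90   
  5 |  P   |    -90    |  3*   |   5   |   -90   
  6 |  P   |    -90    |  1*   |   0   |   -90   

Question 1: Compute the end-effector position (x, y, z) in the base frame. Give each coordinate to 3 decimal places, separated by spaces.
after link 1: o_1 = (-4.0000, 0.0000, 2.0000)
after link 2: o_2 = (-1.4019, 1.5000, 4.0000)
after link 3: o_3 = (-1.1519, 6.2631, 2.5000)
after link 4: o_4 = (-0.6519, 5.3971, 2.5000)
after link 5: o_5 = (3.7631, 7.9462, 5.3301)
after link 6: o_6 = (4.2631, 7.0801, 5.3301)

4.263 7.080 5.330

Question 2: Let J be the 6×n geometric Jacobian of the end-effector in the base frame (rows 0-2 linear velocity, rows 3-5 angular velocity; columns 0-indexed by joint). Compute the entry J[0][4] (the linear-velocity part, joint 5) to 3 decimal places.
prismatic axis z_4 = (0.7500,0.4330,-0.5000)
J_v[:, 4] = z_4; J_ω[:, 4] = (0,0,0)
entry J[0][4] = 0.7500

0.750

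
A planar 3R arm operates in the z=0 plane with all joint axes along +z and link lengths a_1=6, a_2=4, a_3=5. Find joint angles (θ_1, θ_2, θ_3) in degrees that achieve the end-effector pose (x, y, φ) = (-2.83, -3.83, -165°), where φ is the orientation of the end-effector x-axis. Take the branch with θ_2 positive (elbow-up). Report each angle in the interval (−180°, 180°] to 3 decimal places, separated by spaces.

wrist centre = target − a_3·(cos φ, sin φ) = (1.9996, -2.5359)
cos θ_2 = (10.4293−6²−4²)/(2·6·4) = -0.8661; θ_2 = 150.0035° (elbow-up)
β = atan2(-2.5359,1.9996) = -51.7433°; ψ = atan2(1.9998,2.5358) = 38.2604°
θ_1 = β − ψ = -90.0036°
θ_3 = φ − θ_1 − θ_2 = 135.0002° (wrapped to (-180°,180°])

-90.004 150.003 135.000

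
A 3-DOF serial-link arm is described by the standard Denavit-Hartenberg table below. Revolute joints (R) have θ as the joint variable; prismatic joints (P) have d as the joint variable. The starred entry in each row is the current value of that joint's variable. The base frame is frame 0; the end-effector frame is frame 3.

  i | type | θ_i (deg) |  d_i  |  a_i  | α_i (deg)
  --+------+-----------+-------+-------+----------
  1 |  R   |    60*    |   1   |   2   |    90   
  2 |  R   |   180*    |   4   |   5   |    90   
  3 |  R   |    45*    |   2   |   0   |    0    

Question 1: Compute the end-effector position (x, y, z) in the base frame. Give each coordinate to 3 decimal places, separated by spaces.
after link 1: o_1 = (1.0000, 1.7321, 1.0000)
after link 2: o_2 = (1.9641, -4.5981, 1.0000)
after link 3: o_3 = (1.9641, -4.5981, 3.0000)

1.964 -4.598 3.000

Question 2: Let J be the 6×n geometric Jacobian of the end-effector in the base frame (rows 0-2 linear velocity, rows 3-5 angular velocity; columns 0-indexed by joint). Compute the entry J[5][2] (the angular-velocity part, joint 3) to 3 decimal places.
axis z_2 = (0.0000,0.0000,1.0000); lever o_n−o_2 = (0.0000,0.0000,2.0000)
cross product → J_v[:, 2] = (0.0000,0.0000,-0.0000)
J_ω[:, 2] = z_2
entry J[5][2] = 1.0000

1.000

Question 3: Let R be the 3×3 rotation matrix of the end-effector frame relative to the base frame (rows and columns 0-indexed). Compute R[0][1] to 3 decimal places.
End-effector y-axis (col 1 of R) = (0.9659,0.2588,-0.0000)
R[0][1] = 0.9659

0.966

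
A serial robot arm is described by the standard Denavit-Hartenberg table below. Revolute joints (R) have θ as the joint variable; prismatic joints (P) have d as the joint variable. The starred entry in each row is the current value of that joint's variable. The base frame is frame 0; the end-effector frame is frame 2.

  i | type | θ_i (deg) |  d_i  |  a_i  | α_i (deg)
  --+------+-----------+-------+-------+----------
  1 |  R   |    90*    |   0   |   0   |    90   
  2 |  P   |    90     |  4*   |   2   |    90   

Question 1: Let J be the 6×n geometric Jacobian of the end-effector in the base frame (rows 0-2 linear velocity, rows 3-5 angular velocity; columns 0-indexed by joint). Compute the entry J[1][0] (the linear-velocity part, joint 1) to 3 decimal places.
4.000

axis z_0 = ẑ; lever o_n−o_0 = (4.0000,-0.0000,2.0000)
cross product → J_v[:, 0] = (0.0000,4.0000,-0.0000)
J_ω[:, 0] = z_0
entry J[1][0] = 4.0000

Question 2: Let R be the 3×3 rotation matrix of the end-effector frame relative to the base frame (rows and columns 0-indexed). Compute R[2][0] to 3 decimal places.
End-effector x-axis (col 0 of R) = (-0.0000,0.0000,1.0000)
R[2][0] = 1.0000

1.000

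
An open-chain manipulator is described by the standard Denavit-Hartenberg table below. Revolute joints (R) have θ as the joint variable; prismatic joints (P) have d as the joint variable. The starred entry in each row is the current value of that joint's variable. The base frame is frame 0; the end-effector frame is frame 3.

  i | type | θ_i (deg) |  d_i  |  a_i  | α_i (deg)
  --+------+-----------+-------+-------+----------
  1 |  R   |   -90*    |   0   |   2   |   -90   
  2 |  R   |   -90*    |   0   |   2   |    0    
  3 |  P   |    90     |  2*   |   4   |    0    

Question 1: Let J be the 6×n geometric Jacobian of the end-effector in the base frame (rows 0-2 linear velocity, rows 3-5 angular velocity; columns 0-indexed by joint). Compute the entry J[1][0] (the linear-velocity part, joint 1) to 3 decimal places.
axis z_0 = ẑ; lever o_n−o_0 = (2.0000,-6.0000,2.0000)
cross product → J_v[:, 0] = (6.0000,2.0000,-0.0000)
J_ω[:, 0] = z_0
entry J[1][0] = 2.0000

2.000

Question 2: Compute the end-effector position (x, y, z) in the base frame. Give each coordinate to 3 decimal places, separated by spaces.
2.000 -6.000 2.000

after link 1: o_1 = (0.0000, -2.0000, 0.0000)
after link 2: o_2 = (0.0000, -2.0000, 2.0000)
after link 3: o_3 = (2.0000, -6.0000, 2.0000)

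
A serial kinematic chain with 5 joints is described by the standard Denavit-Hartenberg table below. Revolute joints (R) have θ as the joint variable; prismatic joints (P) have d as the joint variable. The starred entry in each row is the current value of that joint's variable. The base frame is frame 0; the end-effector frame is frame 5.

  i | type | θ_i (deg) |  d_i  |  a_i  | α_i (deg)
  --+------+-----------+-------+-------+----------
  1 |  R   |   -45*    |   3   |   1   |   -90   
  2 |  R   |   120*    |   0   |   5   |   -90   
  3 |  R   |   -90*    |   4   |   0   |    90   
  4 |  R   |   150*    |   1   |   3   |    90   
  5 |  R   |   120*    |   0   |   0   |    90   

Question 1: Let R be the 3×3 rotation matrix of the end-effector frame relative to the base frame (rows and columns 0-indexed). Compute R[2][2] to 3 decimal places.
0.650

End-effector z-axis (col 2 of R) = (-0.6187,-0.4419,0.6495)
R[2][2] = 0.6495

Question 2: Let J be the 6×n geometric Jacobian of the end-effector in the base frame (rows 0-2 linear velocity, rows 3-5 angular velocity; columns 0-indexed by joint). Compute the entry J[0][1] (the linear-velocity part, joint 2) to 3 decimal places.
axis z_1 = (0.7071,0.7071,0.0000); lever o_n−o_1 = (-6.6194,2.9451,-0.7141)
cross product → J_v[:, 1] = (-0.5049,0.5049,6.7631)
J_ω[:, 1] = z_1
entry J[0][1] = -0.5049

-0.505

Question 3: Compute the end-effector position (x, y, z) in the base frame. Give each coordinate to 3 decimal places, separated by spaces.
after link 1: o_1 = (0.7071, -0.7071, 3.0000)
after link 2: o_2 = (-1.0607, 1.0607, -1.3301)
after link 3: o_3 = (-3.5101, 3.5101, 0.6699)
after link 4: o_4 = (-5.9123, 2.2380, 2.2859)
after link 5: o_5 = (-5.9123, 2.2380, 2.2859)

-5.912 2.238 2.286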